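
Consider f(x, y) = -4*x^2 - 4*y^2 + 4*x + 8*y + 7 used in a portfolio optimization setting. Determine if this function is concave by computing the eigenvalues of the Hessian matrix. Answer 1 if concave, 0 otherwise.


The Hessian of f(x,y) = -4*x^2 - 4*y^2 + 4*x + 8*y + 7 is:
H = [[-8, 0], [0, -8]]
Trace = -8 - 8 = -16
Determinant = -8*-8 - (0)^2 = 64
Discriminant = (-16)^2 - 4*64 = 0.0
Eigenvalues: lambda_1 = -8.0, lambda_2 = -8.0
The function is concave.

1


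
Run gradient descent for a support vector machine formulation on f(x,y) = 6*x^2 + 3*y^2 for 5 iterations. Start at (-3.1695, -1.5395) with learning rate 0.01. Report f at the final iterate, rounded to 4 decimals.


Gradient descent on f(x,y) = 6*x^2 + 3*y^2.
Starting point: (-3.1695, -1.5395), alpha = 0.01
Step 1: grad_x = 2*6*-3.1695 = -38.034, grad_y = 2*3*-1.5395 = -9.237
  x_1 = -3.1695 - 0.01*-38.034 = -2.7892
  y_1 = -1.5395 - 0.01*-9.237 = -1.4471
Step 2: grad_x = 2*6*-2.7892 = -33.4699, grad_y = 2*3*-1.4471 = -8.6828
  x_2 = -2.7892 - 0.01*-33.4699 = -2.4545
  y_2 = -1.4471 - 0.01*-8.6828 = -1.3603
Step 3: grad_x = 2*6*-2.4545 = -29.4535, grad_y = 2*3*-1.3603 = -8.1618
  x_3 = -2.4545 - 0.01*-29.4535 = -2.1599
  y_3 = -1.3603 - 0.01*-8.1618 = -1.2787
Step 4: grad_x = 2*6*-2.1599 = -25.9191, grad_y = 2*3*-1.2787 = -7.6721
  x_4 = -2.1599 - 0.01*-25.9191 = -1.9007
  y_4 = -1.2787 - 0.01*-7.6721 = -1.202
Step 5: grad_x = 2*6*-1.9007 = -22.8088, grad_y = 2*3*-1.202 = -7.2118
  x_5 = -1.9007 - 0.01*-22.8088 = -1.6726
  y_5 = -1.202 - 0.01*-7.2118 = -1.1298
f(-1.6726, -1.1298) = 6*(-1.6726)^2 + 3*(-1.1298)^2 = 20.6161


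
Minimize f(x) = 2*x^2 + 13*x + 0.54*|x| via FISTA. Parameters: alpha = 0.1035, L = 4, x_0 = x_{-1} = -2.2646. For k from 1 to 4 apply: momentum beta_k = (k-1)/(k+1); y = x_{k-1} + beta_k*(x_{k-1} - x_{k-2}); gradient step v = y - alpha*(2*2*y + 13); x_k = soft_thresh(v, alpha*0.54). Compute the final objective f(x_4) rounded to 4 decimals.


FISTA on f(x) = 2*x^2 + 13*x + 0.54*|x|
L = 4, alpha = 0.1035
Iteration 1: beta = 0.0, y = -2.2646 + 0.0*(-2.2646 + 2.2646) = -2.2646
  grad(y) = 3.9416, v = y - alpha*grad = -2.6726
  prox(v) = soft_thresh(-2.6726, 0.0559) = -2.6167
Iteration 2: beta = 0.3333, y = -2.6167 + 0.3333*(-2.6167 + 2.2646) = -2.734
  grad(y) = 2.0639, v = y - alpha*grad = -2.9476
  prox(v) = soft_thresh(-2.9476, 0.0559) = -2.8917
Iteration 3: beta = 0.5, y = -2.8917 + 0.5*(-2.8917 + 2.6167) = -3.0293
  grad(y) = 0.8829, v = y - alpha*grad = -3.1207
  prox(v) = soft_thresh(-3.1207, 0.0559) = -3.0648
Iteration 4: beta = 0.6, y = -3.0648 + 0.6*(-3.0648 + 2.8917) = -3.1686
  grad(y) = 0.3257, v = y - alpha*grad = -3.2023
  prox(v) = soft_thresh(-3.2023, 0.0559) = -3.1464
f(x_4) = 2*(-3.1464)^2 + 13*(-3.1464) + 0.54*|-3.1464| = -19.4045


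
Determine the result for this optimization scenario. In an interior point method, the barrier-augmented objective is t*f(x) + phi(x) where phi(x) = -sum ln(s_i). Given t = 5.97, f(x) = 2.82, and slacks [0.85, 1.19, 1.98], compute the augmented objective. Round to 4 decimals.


Step 1: Compute log-barrier.
ln values: [-0.1625, 0.174, 0.6831]
phi = -(-0.1625 + 0.174 + 0.6831) = -0.6945
Step 2: Compute augmented objective.
t*f(x) = 5.97*2.82 = 16.8354
Total = 16.8354 - 0.6945 = 16.1409


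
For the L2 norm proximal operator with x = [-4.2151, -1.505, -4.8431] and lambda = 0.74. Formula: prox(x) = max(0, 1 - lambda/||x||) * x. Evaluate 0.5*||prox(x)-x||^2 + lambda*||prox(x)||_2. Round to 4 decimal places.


Step 1: Compute ||x||.
||x|| = 6.5945
Step 2: Compute scaling factor.
scale = max(0, 1 - 0.74/6.5945) = 0.8878
Step 3: prox(x) = [-3.7421, -1.3361, -4.2996]
||prox(x)|| = 5.8545
Step 4: Proximal objective.
0.5*||prox-x||^2 = 0.2738
lambda*||prox|| = 4.3323
Total = 4.6061


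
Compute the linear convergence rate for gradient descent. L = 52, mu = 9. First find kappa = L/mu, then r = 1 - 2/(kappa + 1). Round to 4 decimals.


Step 1: Compute the condition number.
kappa = L/mu = 52/9 = 5.7778
Step 2: Compute the convergence rate.
r = 1 - 2/(kappa + 1) = 1 - 2*mu/(L + mu) = (L - mu)/(L + mu) = 43/61 = 0.7049


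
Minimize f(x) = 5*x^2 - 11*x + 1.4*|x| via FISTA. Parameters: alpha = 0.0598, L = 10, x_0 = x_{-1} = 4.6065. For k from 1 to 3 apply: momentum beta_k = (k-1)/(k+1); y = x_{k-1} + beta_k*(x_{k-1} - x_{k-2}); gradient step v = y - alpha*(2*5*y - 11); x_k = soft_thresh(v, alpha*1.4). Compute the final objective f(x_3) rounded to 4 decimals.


FISTA on f(x) = 5*x^2 - 11*x + 1.4*|x|
L = 10, alpha = 0.0598
Iteration 1: beta = 0.0, y = 4.6065 + 0.0*(4.6065 - 4.6065) = 4.6065
  grad(y) = 35.065, v = y - alpha*grad = 2.5096
  prox(v) = soft_thresh(2.5096, 0.0837) = 2.4259
Iteration 2: beta = 0.3333, y = 2.4259 + 0.3333*(2.4259 - 4.6065) = 1.699
  grad(y) = 5.9902, v = y - alpha*grad = 1.3408
  prox(v) = soft_thresh(1.3408, 0.0837) = 1.2571
Iteration 3: beta = 0.5, y = 1.2571 + 0.5*(1.2571 - 2.4259) = 0.6727
  grad(y) = -4.2732, v = y - alpha*grad = 0.9282
  prox(v) = soft_thresh(0.9282, 0.0837) = 0.8445
f(x_3) = 5*0.8445^2 - 11*0.8445 + 1.4*|0.8445| = -4.5413


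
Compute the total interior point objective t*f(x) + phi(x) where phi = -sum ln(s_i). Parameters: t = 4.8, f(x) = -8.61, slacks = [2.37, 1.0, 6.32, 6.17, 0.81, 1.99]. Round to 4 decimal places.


Step 1: Compute log-barrier.
ln values: [0.8629, 0.0, 1.8437, 1.8197, -0.2107, 0.6881]
phi = -(0.8629 + 0.0 + 1.8437 + 1.8197 - 0.2107 + 0.6881) = -5.0037
Step 2: Compute augmented objective.
t*f(x) = 4.8*-8.61 = -41.328
Total = -41.328 - 5.0037 = -46.3317


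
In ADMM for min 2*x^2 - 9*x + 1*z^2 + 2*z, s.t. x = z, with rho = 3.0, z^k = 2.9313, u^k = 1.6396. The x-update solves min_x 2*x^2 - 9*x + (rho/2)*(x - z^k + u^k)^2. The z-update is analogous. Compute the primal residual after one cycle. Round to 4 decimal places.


ADMM iteration with rho = 3.0, z^k = 2.9313, u^k = 1.6396
Step 1: x-update.
Minimize 2*x^2 - 9*x + (3.0/2)*(x - 2.9313 + 1.6396)^2
FOC: (2*2 + 3.0)*x = 9 + 3.0*(2.9313 - 1.6396)
x^{k+1} = 1.8393
Step 2: z-update.
Minimize 1*z^2 + 2*z + (3.0/2)*(1.8393 - z + 1.6396)^2
FOC: (2*1 + 3.0)*z = -2 + 3.0*(1.8393 + 1.6396)
z^{k+1} = 1.6873
Step 3: u-update.
u^{k+1} = 1.6396 + 1.8393 - 1.6873 = 1.7916
Step 4: Primal residual = |1.8393 - 1.6873| = 0.152


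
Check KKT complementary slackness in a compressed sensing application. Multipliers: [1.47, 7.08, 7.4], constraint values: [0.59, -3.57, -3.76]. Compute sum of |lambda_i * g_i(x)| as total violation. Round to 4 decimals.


KKT complementary slackness check:
lambda_1 * g_1 = 1.47 * 0.59 = 0.8673
lambda_2 * g_2 = 7.08 * -3.57 = -25.2756
lambda_3 * g_3 = 7.4 * -3.76 = -27.824
Total violation = 0.8673 + 25.2756 + 27.824 = 53.9669


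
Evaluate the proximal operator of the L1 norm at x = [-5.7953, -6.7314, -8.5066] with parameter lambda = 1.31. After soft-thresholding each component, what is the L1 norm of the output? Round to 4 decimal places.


Soft-thresholding with lambda = 1.31:
prox(-5.7953) = sign(-5.7953)*max(|-5.7953| - 1.31, 0) = -4.4853
prox(-6.7314) = sign(-6.7314)*max(|-6.7314| - 1.31, 0) = -5.4214
prox(-8.5066) = sign(-8.5066)*max(|-8.5066| - 1.31, 0) = -7.1966
prox(x) = [-4.4853, -5.4214, -7.1966]
||prox(x)||_1 = 4.4853 + 5.4214 + 7.1966 = 17.1033


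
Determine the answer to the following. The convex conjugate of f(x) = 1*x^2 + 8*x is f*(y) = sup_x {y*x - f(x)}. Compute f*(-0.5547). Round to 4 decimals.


f*(y) = sup_x {y*x - a*x^2 - b*x} = sup_x {(y-b)*x - a*x^2}
FOC: (y - b) - 2a*x = 0 => x* = (y - b)/(2a)
x* = (-0.5547 - 8)/(2*1) = -4.2774
f*(-0.5547) = (y-b)^2/(4a) = (-0.5547 - 8)^2/(4*1)
= 73.1829/4 = 18.2957


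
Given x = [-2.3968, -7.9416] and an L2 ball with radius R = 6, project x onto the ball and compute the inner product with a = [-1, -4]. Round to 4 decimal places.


Step 1: Compute ||x|| (intermediates to 6 decimals).
||x|| = sqrt((-2.3968)^2 + (-7.9416)^2) = 8.2954
Step 2: Project.
Since ||x|| > R, scale = R/||x|| = 6/8.2954 = 0.723292, proj(x) = scale * x
proj(x) = [-1.733586, -5.744096]
Step 3: Dot product.
a^T * proj(x) = -1*(-1.733586) - 4*(-5.744096) = 24.71


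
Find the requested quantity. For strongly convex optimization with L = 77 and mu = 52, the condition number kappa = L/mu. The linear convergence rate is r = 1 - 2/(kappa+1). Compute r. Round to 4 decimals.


Step 1: Compute the condition number.
kappa = L/mu = 77/52 = 1.4808
Step 2: Compute the convergence rate.
r = 1 - 2/(kappa + 1) = 1 - 2*mu/(L + mu) = (L - mu)/(L + mu) = 25/129 = 0.1938


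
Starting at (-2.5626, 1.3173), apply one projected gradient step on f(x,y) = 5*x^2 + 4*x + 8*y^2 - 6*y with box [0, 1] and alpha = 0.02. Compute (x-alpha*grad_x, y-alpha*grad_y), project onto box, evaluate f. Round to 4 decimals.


Step 1: Compute gradient at (-2.5626, 1.3173).
grad_x = 2*5*-2.5626 + 4 = -21.626
grad_y = 2*8*1.3173 - 6 = 15.0768
Step 2: Gradient step.
x_raw = -2.5626 - 0.02*-21.626 = -2.1301
y_raw = 1.3173 - 0.02*15.0768 = 1.0158
Step 3: Project onto [0, 1].
x_proj = clip(-2.1301) = 0.0
y_proj = clip(1.0158) = 1.0
Step 4: Evaluate f.
f(0.0, 1.0) = 2.0


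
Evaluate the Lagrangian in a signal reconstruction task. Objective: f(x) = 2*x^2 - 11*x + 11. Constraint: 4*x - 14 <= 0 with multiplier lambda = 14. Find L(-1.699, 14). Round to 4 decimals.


Step 1: Evaluate f(x).
f(-1.699) = 2*(-1.699)^2 - 11*(-1.699) + 11 = 35.4622
Step 2: Evaluate g(x).
g(-1.699) = 4*-1.699 - 14 = -20.796
Step 3: Compute Lagrangian.
L = 35.4622 + 14*-20.796 = -255.6818


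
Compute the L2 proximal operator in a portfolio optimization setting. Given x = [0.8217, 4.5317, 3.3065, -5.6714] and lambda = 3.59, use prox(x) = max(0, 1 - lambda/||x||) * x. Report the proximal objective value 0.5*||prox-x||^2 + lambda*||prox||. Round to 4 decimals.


Step 1: Compute ||x||.
||x|| = 8.0193
Step 2: Compute scaling factor.
scale = max(0, 1 - 3.59/8.0193) = 0.5523
Step 3: prox(x) = [0.4538, 2.503, 1.8263, -3.1325]
||prox(x)|| = 4.4293
Step 4: Proximal objective.
0.5*||prox-x||^2 = 6.4441
lambda*||prox|| = 15.9012
Total = 22.3452


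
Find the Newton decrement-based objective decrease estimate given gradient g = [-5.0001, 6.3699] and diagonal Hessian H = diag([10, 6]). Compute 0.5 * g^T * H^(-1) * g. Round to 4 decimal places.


Step 1: H is diagonal, so H^(-1) * g = [-0.5, 1.0617].
Step 2: g^T H^(-1) g = sum_i g_i^2 / H_ii
  = (-5.0001)^2/10 + (6.3699)^2/6
  = 2.5001 + 6.7626 = 9.2627
Step 3: Objective decrease = 0.5 * g^T H^(-1) g = 4.6314


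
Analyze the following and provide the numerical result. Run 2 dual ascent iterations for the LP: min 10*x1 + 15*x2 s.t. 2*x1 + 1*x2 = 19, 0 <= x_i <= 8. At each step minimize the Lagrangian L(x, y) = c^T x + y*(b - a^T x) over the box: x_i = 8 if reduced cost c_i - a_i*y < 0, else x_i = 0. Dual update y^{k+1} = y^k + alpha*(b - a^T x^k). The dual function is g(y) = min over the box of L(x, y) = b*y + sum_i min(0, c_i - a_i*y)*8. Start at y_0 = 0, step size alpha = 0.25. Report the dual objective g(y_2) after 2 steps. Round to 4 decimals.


Dual ascent for LP: min 10*x1 + 15*x2, 2*x1 + 1*x2 = 19, 0 <= x_i <= 8
Step 1: y^k = 0.0, reduced costs: (10.0, 15.0)
  x^k = (0.0, 0.0), subgradient = b - a^T x = 19.0
  y^{k+1} = 0.0 + 0.25*19.0 = 4.75
Step 2: y^k = 4.75, reduced costs: (0.5, 10.25)
  x^k = (0.0, 0.0), subgradient = b - a^T x = 19.0
  y^{k+1} = 4.75 + 0.25*19.0 = 9.5
Dual objective at y_2 = 9.5: reduced costs (-9.0, 5.5), box minimizer x = (8.0, 0.0)
g(y_2) = b*y + (c1 - a1*y)*x1 + (c2 - a2*y)*x2 = 19*9.5 + (-9.0)*8.0 + 5.5*0.0 = 180.5 - 72.0 + 0.0 = 108.5


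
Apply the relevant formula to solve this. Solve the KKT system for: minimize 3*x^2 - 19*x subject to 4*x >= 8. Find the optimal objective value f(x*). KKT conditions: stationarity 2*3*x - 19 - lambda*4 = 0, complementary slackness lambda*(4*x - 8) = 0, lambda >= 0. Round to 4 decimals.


Step 1: Try lambda = 0 (constraint inactive).
Stationarity: 2*3*x - 19 = 0
x* = 19/(2*3) = 19/6 = 3.1667 (rounded; the exact value 19/6 is used below)
Check constraint: 4*3.1667 = 12.6668 >= 8 -- satisfied.
Step 2: Compute optimal value.
f(x*) = 3*(19/6)^2 - 19*(19/6) = -30.0833


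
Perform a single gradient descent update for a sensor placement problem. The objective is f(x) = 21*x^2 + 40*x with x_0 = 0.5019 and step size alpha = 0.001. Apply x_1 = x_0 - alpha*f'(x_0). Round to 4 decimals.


We compute the gradient at x_0 and apply the update.
f'(x) = 42*x + 40
f'(0.5019) = 42*0.5019 + 40 = 61.0798
x_1 = 0.5019 - 0.001*61.0798 = 0.4408


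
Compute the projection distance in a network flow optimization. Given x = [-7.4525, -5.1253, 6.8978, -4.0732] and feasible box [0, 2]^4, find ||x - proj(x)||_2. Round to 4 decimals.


Project each component onto [0, 2].
clip(-7.4525) = 0.0, clip(-5.1253) = 0.0, clip(6.8978) = 2.0, clip(-4.0732) = 0.0
Projection = [0.0, 0.0, 2.0, 0.0]
Squared diffs: [55.5398, 26.2687, 23.9884, 16.591]
Distance = sqrt(122.3879) = 11.0629


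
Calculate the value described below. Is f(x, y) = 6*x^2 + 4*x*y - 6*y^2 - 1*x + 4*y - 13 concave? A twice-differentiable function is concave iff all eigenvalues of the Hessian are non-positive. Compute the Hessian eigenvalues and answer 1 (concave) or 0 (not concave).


The Hessian of f(x,y) = 6*x^2 + 4*x*y - 6*y^2 - 1*x + 4*y - 13 is:
H = [[12, 4], [4, -12]]
Trace = 12 - 12 = 0
Determinant = 12*-12 - (4)^2 = -160
Discriminant = (0)^2 - 4*-160 = 640.0
Eigenvalues: lambda_1 = -12.6491, lambda_2 = 12.6491
The function is not concave.

0


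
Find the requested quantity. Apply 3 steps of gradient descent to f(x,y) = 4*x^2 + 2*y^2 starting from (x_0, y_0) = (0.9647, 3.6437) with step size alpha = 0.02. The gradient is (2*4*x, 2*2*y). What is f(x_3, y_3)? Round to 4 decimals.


Gradient descent on f(x,y) = 4*x^2 + 2*y^2.
Starting point: (0.9647, 3.6437), alpha = 0.02
Step 1: grad_x = 2*4*0.9647 = 7.7176, grad_y = 2*2*3.6437 = 14.5748
  x_1 = 0.9647 - 0.02*7.7176 = 0.8103
  y_1 = 3.6437 - 0.02*14.5748 = 3.3522
Step 2: grad_x = 2*4*0.8103 = 6.4828, grad_y = 2*2*3.3522 = 13.4088
  x_2 = 0.8103 - 0.02*6.4828 = 0.6807
  y_2 = 3.3522 - 0.02*13.4088 = 3.084
Step 3: grad_x = 2*4*0.6807 = 5.4455, grad_y = 2*2*3.084 = 12.3361
  x_3 = 0.6807 - 0.02*5.4455 = 0.5718
  y_3 = 3.084 - 0.02*12.3361 = 2.8373
f(0.5718, 2.8373) = 4*0.5718^2 + 2*2.8373^2 = 17.4083


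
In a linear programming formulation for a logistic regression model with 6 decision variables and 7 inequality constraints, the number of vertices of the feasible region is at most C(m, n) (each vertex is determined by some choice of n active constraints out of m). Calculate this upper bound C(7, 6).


Each vertex corresponds to some choice of n active constraints out of m, so the number of vertices is at most C(m, n) = m! / (n!(m-n)!).
m = 7, n = 6
Numerator: 7 * 6 * 5 * 4 * 3 * 2
Denominator: 6! = 720
C(7, 6) = 7


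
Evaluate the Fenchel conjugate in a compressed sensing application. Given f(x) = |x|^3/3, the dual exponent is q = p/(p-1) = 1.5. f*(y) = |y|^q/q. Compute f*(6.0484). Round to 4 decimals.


The conjugate exponent q satisfies 1/p + 1/q = 1.
p = 3, so q = 3/(3 - 1) = 1.5
|y|^q = 6.0484^1.5 = 14.8751
f*(6.0484) = 14.8751 / 1.5 = 9.9168


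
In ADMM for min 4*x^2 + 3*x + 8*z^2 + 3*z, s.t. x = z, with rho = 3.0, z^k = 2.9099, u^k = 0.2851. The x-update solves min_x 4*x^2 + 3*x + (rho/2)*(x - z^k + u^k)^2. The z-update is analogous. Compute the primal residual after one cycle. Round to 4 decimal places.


ADMM iteration with rho = 3.0, z^k = 2.9099, u^k = 0.2851
Step 1: x-update.
Minimize 4*x^2 + 3*x + (3.0/2)*(x - 2.9099 + 0.2851)^2
FOC: (2*4 + 3.0)*x = -3 + 3.0*(2.9099 - 0.2851)
x^{k+1} = 0.4431
Step 2: z-update.
Minimize 8*z^2 + 3*z + (3.0/2)*(0.4431 - z + 0.2851)^2
FOC: (2*8 + 3.0)*z = -3 + 3.0*(0.4431 + 0.2851)
z^{k+1} = -0.0429
Step 3: u-update.
u^{k+1} = 0.2851 + 0.4431 + 0.0429 = 0.7711
Step 4: Primal residual = |0.4431 + 0.0429| = 0.486


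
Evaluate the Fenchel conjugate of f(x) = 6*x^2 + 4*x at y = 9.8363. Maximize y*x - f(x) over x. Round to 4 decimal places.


f*(y) = sup_x {y*x - a*x^2 - b*x} = sup_x {(y-b)*x - a*x^2}
FOC: (y - b) - 2a*x = 0 => x* = (y - b)/(2a)
x* = (9.8363 - 4)/(2*6) = 0.4864
f*(9.8363) = (y-b)^2/(4a) = (9.8363 - 4)^2/(4*6)
= 34.0624/24 = 1.4193


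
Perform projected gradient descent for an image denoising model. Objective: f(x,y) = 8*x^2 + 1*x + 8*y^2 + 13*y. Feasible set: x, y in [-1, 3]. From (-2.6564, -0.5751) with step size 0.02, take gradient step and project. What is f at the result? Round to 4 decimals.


Step 1: Compute gradient at (-2.6564, -0.5751).
grad_x = 2*8*-2.6564 + 1 = -41.5024
grad_y = 2*8*-0.5751 + 13 = 3.7984
Step 2: Gradient step.
x_raw = -2.6564 - 0.02*-41.5024 = -1.8264
y_raw = -0.5751 - 0.02*3.7984 = -0.6511
Step 3: Project onto [-1, 3].
x_proj = clip(-1.8264) = -1.0
y_proj = clip(-0.6511) = -0.6511
Step 4: Evaluate f.
f(-1.0, -0.6511) = 1.9272


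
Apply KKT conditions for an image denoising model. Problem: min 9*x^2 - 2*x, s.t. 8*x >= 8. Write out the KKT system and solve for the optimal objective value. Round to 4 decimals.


Step 1: Try lambda = 0 (constraint inactive).
x_unc = 2/(2*9) = 0.1111
Check: 8*0.1111 = 0.8888 < 8 -- violated!
Step 2: Constraint must be active: 8*x = 8
x* = 8/8 = 1.0
lambda = (2*9*1.0 - 2)/8 = 2.0
Step 3: Compute optimal value.
f(x*) = 9*1.0^2 - 2*1.0 = 7.0


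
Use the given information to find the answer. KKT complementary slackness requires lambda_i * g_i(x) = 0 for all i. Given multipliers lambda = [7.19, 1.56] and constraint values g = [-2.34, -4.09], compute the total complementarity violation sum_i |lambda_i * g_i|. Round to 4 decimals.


KKT complementary slackness check:
lambda_1 * g_1 = 7.19 * -2.34 = -16.8246
lambda_2 * g_2 = 1.56 * -4.09 = -6.3804
Total violation = 16.8246 + 6.3804 = 23.205


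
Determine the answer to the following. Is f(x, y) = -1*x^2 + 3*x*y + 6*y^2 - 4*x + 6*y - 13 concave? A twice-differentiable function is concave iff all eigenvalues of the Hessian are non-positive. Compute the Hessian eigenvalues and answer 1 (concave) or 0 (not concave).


The Hessian of f(x,y) = -1*x^2 + 3*x*y + 6*y^2 - 4*x + 6*y - 13 is:
H = [[-2, 3], [3, 12]]
Trace = -2 + 12 = 10
Determinant = -2*12 - (3)^2 = -33
Discriminant = (10)^2 - 4*-33 = 232.0
Eigenvalues: lambda_1 = -2.6158, lambda_2 = 12.6158
The function is not concave.

0


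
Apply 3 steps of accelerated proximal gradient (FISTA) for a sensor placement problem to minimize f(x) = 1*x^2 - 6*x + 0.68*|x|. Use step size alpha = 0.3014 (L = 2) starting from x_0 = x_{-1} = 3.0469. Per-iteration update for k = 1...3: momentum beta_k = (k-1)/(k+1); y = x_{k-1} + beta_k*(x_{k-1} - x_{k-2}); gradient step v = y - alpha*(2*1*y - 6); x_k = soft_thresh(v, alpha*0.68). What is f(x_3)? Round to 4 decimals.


FISTA on f(x) = 1*x^2 - 6*x + 0.68*|x|
L = 2, alpha = 0.3014
Iteration 1: beta = 0.0, y = 3.0469 + 0.0*(3.0469 - 3.0469) = 3.0469
  grad(y) = 0.0938, v = y - alpha*grad = 3.0186
  prox(v) = soft_thresh(3.0186, 0.205) = 2.8137
Iteration 2: beta = 0.3333, y = 2.8137 + 0.3333*(2.8137 - 3.0469) = 2.7359
  grad(y) = -0.5281, v = y - alpha*grad = 2.8951
  prox(v) = soft_thresh(2.8951, 0.205) = 2.6902
Iteration 3: beta = 0.5, y = 2.6902 + 0.5*(2.6902 - 2.8137) = 2.6284
  grad(y) = -0.7432, v = y - alpha*grad = 2.8524
  prox(v) = soft_thresh(2.8524, 0.205) = 2.6475
f(x_3) = 1*2.6475^2 - 6*2.6475 + 0.68*|2.6475| = -7.0754


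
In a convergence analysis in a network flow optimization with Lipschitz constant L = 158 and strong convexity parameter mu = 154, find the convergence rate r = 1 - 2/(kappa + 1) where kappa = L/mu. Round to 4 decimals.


Step 1: Compute the condition number.
kappa = L/mu = 158/154 = 1.026
Step 2: Compute the convergence rate.
r = 1 - 2/(kappa + 1) = 1 - 2*mu/(L + mu) = (L - mu)/(L + mu) = 4/312 = 0.0128


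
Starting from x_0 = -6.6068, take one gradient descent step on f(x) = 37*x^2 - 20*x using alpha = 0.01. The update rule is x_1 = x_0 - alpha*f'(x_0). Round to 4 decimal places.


We compute the gradient at x_0 and apply the update.
f'(x) = 74*x - 20
f'(-6.6068) = 74*-6.6068 - 20 = -508.9032
x_1 = -6.6068 - 0.01*-508.9032 = -1.5178


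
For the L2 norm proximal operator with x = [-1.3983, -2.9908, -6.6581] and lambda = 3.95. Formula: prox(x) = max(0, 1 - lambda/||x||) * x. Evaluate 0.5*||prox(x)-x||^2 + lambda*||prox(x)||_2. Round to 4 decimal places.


Step 1: Compute ||x||.
||x|| = 7.4317
Step 2: Compute scaling factor.
scale = max(0, 1 - 3.95/7.4317) = 0.4685
Step 3: prox(x) = [-0.6551, -1.4012, -3.1193]
||prox(x)|| = 3.4817
Step 4: Proximal objective.
0.5*||prox-x||^2 = 7.8013
lambda*||prox|| = 13.7527
Total = 21.554


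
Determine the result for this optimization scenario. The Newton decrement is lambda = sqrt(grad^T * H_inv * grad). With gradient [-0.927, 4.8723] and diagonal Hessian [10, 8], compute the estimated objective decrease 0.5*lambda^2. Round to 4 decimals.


Step 1: H is diagonal, so H^(-1) * g = [-0.0927, 0.609].
Step 2: g^T H^(-1) g = sum_i g_i^2 / H_ii
  = (-0.927)^2/10 + (4.8723)^2/8
  = 0.0859 + 2.9674 = 3.0533
Step 3: Objective decrease = 0.5 * g^T H^(-1) g = 1.5267


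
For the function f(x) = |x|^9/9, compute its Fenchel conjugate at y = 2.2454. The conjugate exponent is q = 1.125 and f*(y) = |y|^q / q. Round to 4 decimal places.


The conjugate exponent q satisfies 1/p + 1/q = 1.
p = 9, so q = 9/(9 - 1) = 1.125
|y|^q = 2.2454^1.125 = 2.4843
f*(2.2454) = 2.4843 / 1.125 = 2.2083


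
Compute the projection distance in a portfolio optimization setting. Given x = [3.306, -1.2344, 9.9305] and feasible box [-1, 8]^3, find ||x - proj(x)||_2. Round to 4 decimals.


Project each component onto [-1, 8].
clip(3.306) = 3.306, clip(-1.2344) = -1.0, clip(9.9305) = 8.0
Projection = [3.306, -1.0, 8.0]
Squared diffs: [0.0, 0.0549, 3.7268]
Distance = sqrt(3.7817) = 1.9447


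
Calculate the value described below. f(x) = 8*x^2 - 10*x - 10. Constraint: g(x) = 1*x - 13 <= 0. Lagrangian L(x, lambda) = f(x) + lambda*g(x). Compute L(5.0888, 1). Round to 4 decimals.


Step 1: Evaluate f(x).
f(5.0888) = 8*5.0888^2 - 10*5.0888 - 10 = 146.2791
Step 2: Evaluate g(x).
g(5.0888) = 1*5.0888 - 13 = -7.9112
Step 3: Compute Lagrangian.
L = 146.2791 + 1*-7.9112 = 138.3679


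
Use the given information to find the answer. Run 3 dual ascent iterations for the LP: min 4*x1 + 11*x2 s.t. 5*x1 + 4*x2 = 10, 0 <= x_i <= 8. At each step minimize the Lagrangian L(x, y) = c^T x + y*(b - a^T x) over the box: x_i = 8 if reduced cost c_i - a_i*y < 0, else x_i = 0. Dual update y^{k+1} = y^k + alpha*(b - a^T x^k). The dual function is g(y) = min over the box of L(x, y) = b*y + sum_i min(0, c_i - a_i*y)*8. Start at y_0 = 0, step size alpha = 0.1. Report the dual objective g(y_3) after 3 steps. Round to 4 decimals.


Dual ascent for LP: min 4*x1 + 11*x2, 5*x1 + 4*x2 = 10, 0 <= x_i <= 8
Step 1: y^k = 0.0, reduced costs: (4.0, 11.0)
  x^k = (0.0, 0.0), subgradient = b - a^T x = 10.0
  y^{k+1} = 0.0 + 0.1*10.0 = 1.0
Step 2: y^k = 1.0, reduced costs: (-1.0, 7.0)
  x^k = (8.0, 0.0), subgradient = b - a^T x = -30.0
  y^{k+1} = 1.0 + 0.1*-30.0 = -2.0
Step 3: y^k = -2.0, reduced costs: (14.0, 19.0)
  x^k = (0.0, 0.0), subgradient = b - a^T x = 10.0
  y^{k+1} = -2.0 + 0.1*10.0 = -1.0
Dual objective at y_3 = -1.0: reduced costs (9.0, 15.0), box minimizer x = (0.0, 0.0)
g(y_3) = b*y + (c1 - a1*y)*x1 + (c2 - a2*y)*x2 = 10*(-1.0) + 9.0*0.0 + 15.0*0.0 = -10.0 + 0.0 + 0.0 = -10.0


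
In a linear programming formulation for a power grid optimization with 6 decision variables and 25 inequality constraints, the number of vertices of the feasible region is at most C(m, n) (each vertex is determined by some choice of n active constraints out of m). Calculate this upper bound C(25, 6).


Each vertex corresponds to some choice of n active constraints out of m, so the number of vertices is at most C(m, n) = m! / (n!(m-n)!).
m = 25, n = 6
Numerator: 25 * 24 * 23 * 22 * 21 * 20
Denominator: 6! = 720
C(25, 6) = 177100


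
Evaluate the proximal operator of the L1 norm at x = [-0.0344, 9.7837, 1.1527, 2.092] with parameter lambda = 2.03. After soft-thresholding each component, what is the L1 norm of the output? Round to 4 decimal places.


Soft-thresholding with lambda = 2.03:
prox(-0.0344) = sign(-0.0344)*max(|-0.0344| - 2.03, 0) = 0.0
prox(9.7837) = sign(9.7837)*max(|9.7837| - 2.03, 0) = 7.7537
prox(1.1527) = sign(1.1527)*max(|1.1527| - 2.03, 0) = 0.0
prox(2.092) = sign(2.092)*max(|2.092| - 2.03, 0) = 0.062
prox(x) = [0.0, 7.7537, 0.0, 0.062]
||prox(x)||_1 = 0.0 + 7.7537 + 0.0 + 0.062 = 7.8157


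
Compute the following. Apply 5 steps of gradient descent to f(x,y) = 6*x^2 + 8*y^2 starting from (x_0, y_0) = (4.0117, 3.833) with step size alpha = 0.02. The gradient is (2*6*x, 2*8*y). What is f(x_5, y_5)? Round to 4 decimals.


Gradient descent on f(x,y) = 6*x^2 + 8*y^2.
Starting point: (4.0117, 3.833), alpha = 0.02
Step 1: grad_x = 2*6*4.0117 = 48.1404, grad_y = 2*8*3.833 = 61.328
  x_1 = 4.0117 - 0.02*48.1404 = 3.0489
  y_1 = 3.833 - 0.02*61.328 = 2.6064
Step 2: grad_x = 2*6*3.0489 = 36.5867, grad_y = 2*8*2.6064 = 41.703
  x_2 = 3.0489 - 0.02*36.5867 = 2.3172
  y_2 = 2.6064 - 0.02*41.703 = 1.7724
Step 3: grad_x = 2*6*2.3172 = 27.8059, grad_y = 2*8*1.7724 = 28.3581
  x_3 = 2.3172 - 0.02*27.8059 = 1.761
  y_3 = 1.7724 - 0.02*28.3581 = 1.2052
Step 4: grad_x = 2*6*1.761 = 21.1325, grad_y = 2*8*1.2052 = 19.2835
  x_4 = 1.761 - 0.02*21.1325 = 1.3384
  y_4 = 1.2052 - 0.02*19.2835 = 0.8195
Step 5: grad_x = 2*6*1.3384 = 16.0607, grad_y = 2*8*0.8195 = 13.1128
  x_5 = 1.3384 - 0.02*16.0607 = 1.0172
  y_5 = 0.8195 - 0.02*13.1128 = 0.5573
f(1.0172, 0.5573) = 6*1.0172^2 + 8*0.5573^2 = 8.6925


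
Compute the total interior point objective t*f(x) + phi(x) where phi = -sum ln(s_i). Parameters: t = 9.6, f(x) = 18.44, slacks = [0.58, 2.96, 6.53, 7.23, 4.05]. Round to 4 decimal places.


Step 1: Compute log-barrier.
ln values: [-0.5447, 1.0852, 1.8764, 1.9782, 1.3987]
phi = -(-0.5447 + 1.0852 + 1.8764 + 1.9782 + 1.3987) = -5.7938
Step 2: Compute augmented objective.
t*f(x) = 9.6*18.44 = 177.024
Total = 177.024 - 5.7938 = 171.2302


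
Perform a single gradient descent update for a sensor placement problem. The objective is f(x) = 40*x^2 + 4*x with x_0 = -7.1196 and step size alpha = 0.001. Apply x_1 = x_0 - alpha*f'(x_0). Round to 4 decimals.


We compute the gradient at x_0 and apply the update.
f'(x) = 80*x + 4
f'(-7.1196) = 80*-7.1196 + 4 = -565.568
x_1 = -7.1196 - 0.001*-565.568 = -6.554


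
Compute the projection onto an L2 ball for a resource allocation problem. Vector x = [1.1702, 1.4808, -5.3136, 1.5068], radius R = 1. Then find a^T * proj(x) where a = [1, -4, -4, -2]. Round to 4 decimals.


Step 1: Compute ||x|| (intermediates to 6 decimals).
||x|| = sqrt(1.1702^2 + 1.4808^2 + (-5.3136)^2 + 1.5068^2) = 5.836688
Step 2: Project.
Since ||x|| > R, scale = R/||x|| = 1/5.836688 = 0.17133, proj(x) = scale * x
proj(x) = [0.20049, 0.253705, -0.910379, 0.25816]
Step 3: Dot product.
a^T * proj(x) = 1*0.20049 - 4*0.253705 - 4*(-0.910379) - 2*0.25816 = 2.3109


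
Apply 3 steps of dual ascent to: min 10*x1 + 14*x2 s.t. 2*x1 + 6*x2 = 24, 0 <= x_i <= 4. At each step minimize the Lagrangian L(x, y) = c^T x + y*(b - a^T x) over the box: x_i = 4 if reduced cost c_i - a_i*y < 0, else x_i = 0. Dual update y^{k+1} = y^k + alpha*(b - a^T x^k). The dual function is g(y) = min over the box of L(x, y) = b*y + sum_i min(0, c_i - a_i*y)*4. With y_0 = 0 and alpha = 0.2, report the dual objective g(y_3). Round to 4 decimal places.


Dual ascent for LP: min 10*x1 + 14*x2, 2*x1 + 6*x2 = 24, 0 <= x_i <= 4
Step 1: y^k = 0.0, reduced costs: (10.0, 14.0)
  x^k = (0.0, 0.0), subgradient = b - a^T x = 24.0
  y^{k+1} = 0.0 + 0.2*24.0 = 4.8
Step 2: y^k = 4.8, reduced costs: (0.4, -14.8)
  x^k = (0.0, 4.0), subgradient = b - a^T x = 0.0
  y^{k+1} = 4.8 + 0.2*0.0 = 4.8
Step 3: y^k = 4.8, reduced costs: (0.4, -14.8)
  x^k = (0.0, 4.0), subgradient = b - a^T x = 0.0
  y^{k+1} = 4.8 + 0.2*0.0 = 4.8
Dual objective at y_3 = 4.8: reduced costs (0.4, -14.8), box minimizer x = (0.0, 4.0)
g(y_3) = b*y + (c1 - a1*y)*x1 + (c2 - a2*y)*x2 = 24*4.8 + 0.4*0.0 + (-14.8)*4.0 = 115.2 + 0.0 - 59.2 = 56.0


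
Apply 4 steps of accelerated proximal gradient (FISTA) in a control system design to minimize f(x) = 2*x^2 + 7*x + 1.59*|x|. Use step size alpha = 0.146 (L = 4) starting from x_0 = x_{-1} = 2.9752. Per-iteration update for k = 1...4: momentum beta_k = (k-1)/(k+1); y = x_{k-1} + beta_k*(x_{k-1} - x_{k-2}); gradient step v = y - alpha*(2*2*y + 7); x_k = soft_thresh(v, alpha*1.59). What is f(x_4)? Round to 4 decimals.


FISTA on f(x) = 2*x^2 + 7*x + 1.59*|x|
L = 4, alpha = 0.146
Iteration 1: beta = 0.0, y = 2.9752 + 0.0*(2.9752 - 2.9752) = 2.9752
  grad(y) = 18.9008, v = y - alpha*grad = 0.2157
  prox(v) = soft_thresh(0.2157, 0.2321) = 0.0
Iteration 2: beta = 0.3333, y = 0.0 + 0.3333*(0.0 - 2.9752) = -0.9917
  grad(y) = 3.0331, v = y - alpha*grad = -1.4346
  prox(v) = soft_thresh(-1.4346, 0.2321) = -1.2024
Iteration 3: beta = 0.5, y = -1.2024 + 0.5*(-1.2024 - 0.0) = -1.8036
  grad(y) = -0.2145, v = y - alpha*grad = -1.7723
  prox(v) = soft_thresh(-1.7723, 0.2321) = -1.5402
Iteration 4: beta = 0.6, y = -1.5402 + 0.6*(-1.5402 + 1.2024) = -1.7428
  grad(y) = 0.0287, v = y - alpha*grad = -1.747
  prox(v) = soft_thresh(-1.747, 0.2321) = -1.5149
f(x_4) = 2*(-1.5149)^2 + 7*(-1.5149) + 1.59*|-1.5149| = -3.6058


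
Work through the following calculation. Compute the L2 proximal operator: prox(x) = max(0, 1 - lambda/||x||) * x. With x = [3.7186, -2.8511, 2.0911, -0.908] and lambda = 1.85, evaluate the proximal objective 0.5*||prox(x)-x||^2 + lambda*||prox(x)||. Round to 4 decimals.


Step 1: Compute ||x||.
||x|| = 5.2109
Step 2: Compute scaling factor.
scale = max(0, 1 - 1.85/5.2109) = 0.645
Step 3: prox(x) = [2.3984, -1.8389, 1.3487, -0.5856]
||prox(x)|| = 3.3609
Step 4: Proximal objective.
0.5*||prox-x||^2 = 1.7113
lambda*||prox|| = 6.2177
Total = 7.929


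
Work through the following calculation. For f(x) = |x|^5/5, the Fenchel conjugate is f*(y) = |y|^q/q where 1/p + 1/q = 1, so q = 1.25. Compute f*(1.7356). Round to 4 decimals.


The conjugate exponent q satisfies 1/p + 1/q = 1.
p = 5, so q = 5/(5 - 1) = 1.25
|y|^q = 1.7356^1.25 = 1.9921
f*(1.7356) = 1.9921 / 1.25 = 1.5937


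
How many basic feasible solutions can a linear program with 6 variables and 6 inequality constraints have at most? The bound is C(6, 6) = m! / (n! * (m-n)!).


Each vertex corresponds to some choice of n active constraints out of m, so the number of vertices is at most C(m, n) = m! / (n!(m-n)!).
m = 6, n = 6
Numerator: 6 * 5 * 4 * 3 * 2 * 1
Denominator: 6! = 720
C(6, 6) = 1


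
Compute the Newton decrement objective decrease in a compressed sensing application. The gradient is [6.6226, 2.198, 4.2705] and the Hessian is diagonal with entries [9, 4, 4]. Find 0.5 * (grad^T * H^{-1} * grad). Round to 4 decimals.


Step 1: H is diagonal, so H^(-1) * g = [0.7358, 0.5495, 1.0676].
Step 2: g^T H^(-1) g = sum_i g_i^2 / H_ii
  = (6.6226)^2/9 + (2.198)^2/4 + (4.2705)^2/4
  = 4.8732 + 1.2078 + 4.5593 = 10.6403
Step 3: Objective decrease = 0.5 * g^T H^(-1) g = 5.3201


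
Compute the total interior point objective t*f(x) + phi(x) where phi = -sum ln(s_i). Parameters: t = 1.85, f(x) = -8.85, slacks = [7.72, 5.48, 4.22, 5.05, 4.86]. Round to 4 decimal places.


Step 1: Compute log-barrier.
ln values: [2.0438, 1.7011, 1.4398, 1.6194, 1.581]
phi = -(2.0438 + 1.7011 + 1.4398 + 1.6194 + 1.581) = -8.3852
Step 2: Compute augmented objective.
t*f(x) = 1.85*-8.85 = -16.3725
Total = -16.3725 - 8.3852 = -24.7577


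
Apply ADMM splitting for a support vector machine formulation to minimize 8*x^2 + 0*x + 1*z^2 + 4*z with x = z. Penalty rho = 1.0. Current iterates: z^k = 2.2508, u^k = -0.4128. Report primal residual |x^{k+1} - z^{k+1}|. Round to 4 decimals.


ADMM iteration with rho = 1.0, z^k = 2.2508, u^k = -0.4128
Step 1: x-update.
Minimize 8*x^2 + 0*x + (1.0/2)*(x - 2.2508 - 0.4128)^2
FOC: (2*8 + 1.0)*x = 0 + 1.0*(2.2508 + 0.4128)
x^{k+1} = 0.1567
Step 2: z-update.
Minimize 1*z^2 + 4*z + (1.0/2)*(0.1567 - z - 0.4128)^2
FOC: (2*1 + 1.0)*z = -4 + 1.0*(0.1567 - 0.4128)
z^{k+1} = -1.4187
Step 3: u-update.
u^{k+1} = -0.4128 + 0.1567 + 1.4187 = 1.1626
Step 4: Primal residual = |0.1567 + 1.4187| = 1.5754


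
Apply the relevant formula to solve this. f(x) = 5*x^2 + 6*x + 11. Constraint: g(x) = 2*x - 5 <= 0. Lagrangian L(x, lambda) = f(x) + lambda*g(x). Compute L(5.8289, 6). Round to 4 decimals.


Step 1: Evaluate f(x).
f(5.8289) = 5*5.8289^2 + 6*5.8289 + 11 = 215.8538
Step 2: Evaluate g(x).
g(5.8289) = 2*5.8289 - 5 = 6.6578
Step 3: Compute Lagrangian.
L = 215.8538 + 6*6.6578 = 255.8006


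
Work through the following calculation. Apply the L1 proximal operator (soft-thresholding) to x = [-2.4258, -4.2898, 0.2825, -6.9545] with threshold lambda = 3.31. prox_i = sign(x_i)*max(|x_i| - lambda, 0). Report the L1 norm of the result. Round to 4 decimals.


Soft-thresholding with lambda = 3.31:
prox(-2.4258) = sign(-2.4258)*max(|-2.4258| - 3.31, 0) = 0.0
prox(-4.2898) = sign(-4.2898)*max(|-4.2898| - 3.31, 0) = -0.9798
prox(0.2825) = sign(0.2825)*max(|0.2825| - 3.31, 0) = 0.0
prox(-6.9545) = sign(-6.9545)*max(|-6.9545| - 3.31, 0) = -3.6445
prox(x) = [0.0, -0.9798, 0.0, -3.6445]
||prox(x)||_1 = 0.0 + 0.9798 + 0.0 + 3.6445 = 4.6243


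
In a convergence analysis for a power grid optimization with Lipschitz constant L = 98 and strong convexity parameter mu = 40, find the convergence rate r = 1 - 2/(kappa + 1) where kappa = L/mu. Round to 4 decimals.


Step 1: Compute the condition number.
kappa = L/mu = 98/40 = 2.45
Step 2: Compute the convergence rate.
r = 1 - 2/(kappa + 1) = 1 - 2*mu/(L + mu) = (L - mu)/(L + mu) = 58/138 = 0.4203


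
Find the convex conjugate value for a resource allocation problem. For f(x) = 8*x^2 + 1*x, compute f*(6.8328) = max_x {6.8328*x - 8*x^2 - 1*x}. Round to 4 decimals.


f*(y) = sup_x {y*x - a*x^2 - b*x} = sup_x {(y-b)*x - a*x^2}
FOC: (y - b) - 2a*x = 0 => x* = (y - b)/(2a)
x* = (6.8328 - 1)/(2*8) = 0.3646
f*(6.8328) = (y-b)^2/(4a) = (6.8328 - 1)^2/(4*8)
= 34.0216/32 = 1.0632


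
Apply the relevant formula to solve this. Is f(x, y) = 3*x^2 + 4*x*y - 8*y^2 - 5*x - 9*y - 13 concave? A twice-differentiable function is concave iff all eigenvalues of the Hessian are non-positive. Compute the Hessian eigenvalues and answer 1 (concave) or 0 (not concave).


The Hessian of f(x,y) = 3*x^2 + 4*x*y - 8*y^2 - 5*x - 9*y - 13 is:
H = [[6, 4], [4, -16]]
Trace = 6 - 16 = -10
Determinant = 6*-16 - (4)^2 = -112
Discriminant = (-10)^2 - 4*-112 = 548.0
Eigenvalues: lambda_1 = -16.7047, lambda_2 = 6.7047
The function is not concave.

0


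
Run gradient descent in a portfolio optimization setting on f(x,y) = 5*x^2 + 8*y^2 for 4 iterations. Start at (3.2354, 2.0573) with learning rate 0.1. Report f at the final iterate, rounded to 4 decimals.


Gradient descent on f(x,y) = 5*x^2 + 8*y^2.
Starting point: (3.2354, 2.0573), alpha = 0.1
Step 1: grad_x = 2*5*3.2354 = 32.354, grad_y = 2*8*2.0573 = 32.9168
  x_1 = 3.2354 - 0.1*32.354 = -0.0
  y_1 = 2.0573 - 0.1*32.9168 = -1.2344
Step 2: grad_x = 2*5*-0.0 = -0.0, grad_y = 2*8*-1.2344 = -19.7501
  x_2 = -0.0 - 0.1*-0.0 = 0.0
  y_2 = -1.2344 - 0.1*-19.7501 = 0.7406
Step 3: grad_x = 2*5*0.0 = 0.0, grad_y = 2*8*0.7406 = 11.85
  x_3 = 0.0 - 0.1*0.0 = 0.0
  y_3 = 0.7406 - 0.1*11.85 = -0.4444
Step 4: grad_x = 2*5*0.0 = 0.0, grad_y = 2*8*-0.4444 = -7.11
  x_4 = 0.0 - 0.1*0.0 = 0.0
  y_4 = -0.4444 - 0.1*-7.11 = 0.2666
f(0.0, 0.2666) = 5*0.0^2 + 8*0.2666^2 = 0.5687


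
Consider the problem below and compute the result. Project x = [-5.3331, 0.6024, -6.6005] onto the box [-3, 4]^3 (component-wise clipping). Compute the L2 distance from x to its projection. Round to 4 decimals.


Project each component onto [-3, 4].
clip(-5.3331) = -3.0, clip(0.6024) = 0.6024, clip(-6.6005) = -3.0
Projection = [-3.0, 0.6024, -3.0]
Squared diffs: [5.4434, 0.0, 12.9636]
Distance = sqrt(18.407) = 4.2903


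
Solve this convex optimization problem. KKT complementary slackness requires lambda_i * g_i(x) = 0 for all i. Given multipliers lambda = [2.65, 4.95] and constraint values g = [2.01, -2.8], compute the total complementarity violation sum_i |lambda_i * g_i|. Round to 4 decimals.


KKT complementary slackness check:
lambda_1 * g_1 = 2.65 * 2.01 = 5.3265
lambda_2 * g_2 = 4.95 * -2.8 = -13.86
Total violation = 5.3265 + 13.86 = 19.1865


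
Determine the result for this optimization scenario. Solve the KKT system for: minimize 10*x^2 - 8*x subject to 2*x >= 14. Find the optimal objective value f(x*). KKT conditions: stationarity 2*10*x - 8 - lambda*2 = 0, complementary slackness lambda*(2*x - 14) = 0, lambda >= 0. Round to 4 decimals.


Step 1: Try lambda = 0 (constraint inactive).
x_unc = 8/(2*10) = 0.4
Check: 2*0.4 = 0.8 < 14 -- violated!
Step 2: Constraint must be active: 2*x = 14
x* = 14/2 = 7.0
lambda = (2*10*7.0 - 8)/2 = 66.0
Step 3: Compute optimal value.
f(x*) = 10*7.0^2 - 8*7.0 = 434.0


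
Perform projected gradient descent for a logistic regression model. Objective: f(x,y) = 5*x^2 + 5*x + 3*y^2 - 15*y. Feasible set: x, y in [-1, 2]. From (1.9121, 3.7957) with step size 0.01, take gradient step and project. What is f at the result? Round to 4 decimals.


Step 1: Compute gradient at (1.9121, 3.7957).
grad_x = 2*5*1.9121 + 5 = 24.121
grad_y = 2*3*3.7957 - 15 = 7.7742
Step 2: Gradient step.
x_raw = 1.9121 - 0.01*24.121 = 1.6709
y_raw = 3.7957 - 0.01*7.7742 = 3.718
Step 3: Project onto [-1, 2].
x_proj = clip(1.6709) = 1.6709
y_proj = clip(3.718) = 2.0
Step 4: Evaluate f.
f(1.6709, 2.0) = 4.3138


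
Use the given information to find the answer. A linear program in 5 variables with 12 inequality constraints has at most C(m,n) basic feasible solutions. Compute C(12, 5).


Each vertex corresponds to some choice of n active constraints out of m, so the number of vertices is at most C(m, n) = m! / (n!(m-n)!).
m = 12, n = 5
Numerator: 12 * 11 * 10 * 9 * 8
Denominator: 5! = 120
C(12, 5) = 792


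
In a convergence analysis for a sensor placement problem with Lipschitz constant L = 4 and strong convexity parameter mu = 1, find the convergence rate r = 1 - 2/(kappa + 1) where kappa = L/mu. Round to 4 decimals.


Step 1: Compute the condition number.
kappa = L/mu = 4/1 = 4.0
Step 2: Compute the convergence rate.
r = 1 - 2/(kappa + 1) = 1 - 2*mu/(L + mu) = (L - mu)/(L + mu) = 3/5 = 0.6


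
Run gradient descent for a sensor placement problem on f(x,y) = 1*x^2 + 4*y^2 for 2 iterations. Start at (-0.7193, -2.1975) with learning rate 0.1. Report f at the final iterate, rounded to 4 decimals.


Gradient descent on f(x,y) = 1*x^2 + 4*y^2.
Starting point: (-0.7193, -2.1975), alpha = 0.1
Step 1: grad_x = 2*1*-0.7193 = -1.4386, grad_y = 2*4*-2.1975 = -17.58
  x_1 = -0.7193 - 0.1*-1.4386 = -0.5754
  y_1 = -2.1975 - 0.1*-17.58 = -0.4395
Step 2: grad_x = 2*1*-0.5754 = -1.1509, grad_y = 2*4*-0.4395 = -3.516
  x_2 = -0.5754 - 0.1*-1.1509 = -0.4604
  y_2 = -0.4395 - 0.1*-3.516 = -0.0879
f(-0.4604, -0.0879) = 1*(-0.4604)^2 + 4*(-0.0879)^2 = 0.2428


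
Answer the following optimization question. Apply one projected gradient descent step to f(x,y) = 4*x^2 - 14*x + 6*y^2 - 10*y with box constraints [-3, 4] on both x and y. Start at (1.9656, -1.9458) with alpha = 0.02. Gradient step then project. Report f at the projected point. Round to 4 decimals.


Step 1: Compute gradient at (1.9656, -1.9458).
grad_x = 2*4*1.9656 - 14 = 1.7248
grad_y = 2*6*-1.9458 - 10 = -33.3496
Step 2: Gradient step.
x_raw = 1.9656 - 0.02*1.7248 = 1.9311
y_raw = -1.9458 - 0.02*-33.3496 = -1.2788
Step 3: Project onto [-3, 4].
x_proj = clip(1.9311) = 1.9311
y_proj = clip(-1.2788) = -1.2788
Step 4: Evaluate f.
f(1.9311, -1.2788) = 10.4814


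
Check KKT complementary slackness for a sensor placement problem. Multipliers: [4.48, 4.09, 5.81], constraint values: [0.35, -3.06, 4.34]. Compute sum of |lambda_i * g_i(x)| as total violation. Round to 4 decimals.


KKT complementary slackness check:
lambda_1 * g_1 = 4.48 * 0.35 = 1.568
lambda_2 * g_2 = 4.09 * -3.06 = -12.5154
lambda_3 * g_3 = 5.81 * 4.34 = 25.2154
Total violation = 1.568 + 12.5154 + 25.2154 = 39.2988
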